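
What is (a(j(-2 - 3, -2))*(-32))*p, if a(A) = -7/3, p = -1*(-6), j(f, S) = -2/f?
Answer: 448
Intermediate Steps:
p = 6
a(A) = -7/3 (a(A) = -7*⅓ = -7/3)
(a(j(-2 - 3, -2))*(-32))*p = -7/3*(-32)*6 = (224/3)*6 = 448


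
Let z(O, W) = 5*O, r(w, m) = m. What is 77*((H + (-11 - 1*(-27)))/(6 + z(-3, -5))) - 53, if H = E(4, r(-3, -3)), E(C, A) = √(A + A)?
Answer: -1709/9 - 77*I*√6/9 ≈ -189.89 - 20.957*I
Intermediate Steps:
E(C, A) = √2*√A (E(C, A) = √(2*A) = √2*√A)
H = I*√6 (H = √2*√(-3) = √2*(I*√3) = I*√6 ≈ 2.4495*I)
77*((H + (-11 - 1*(-27)))/(6 + z(-3, -5))) - 53 = 77*((I*√6 + (-11 - 1*(-27)))/(6 + 5*(-3))) - 53 = 77*((I*√6 + (-11 + 27))/(6 - 15)) - 53 = 77*((I*√6 + 16)/(-9)) - 53 = 77*((16 + I*√6)*(-⅑)) - 53 = 77*(-16/9 - I*√6/9) - 53 = (-1232/9 - 77*I*√6/9) - 53 = -1709/9 - 77*I*√6/9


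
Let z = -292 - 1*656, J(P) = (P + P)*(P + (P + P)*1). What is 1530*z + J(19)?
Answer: -1448274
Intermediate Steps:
J(P) = 6*P**2 (J(P) = (2*P)*(P + (2*P)*1) = (2*P)*(P + 2*P) = (2*P)*(3*P) = 6*P**2)
z = -948 (z = -292 - 656 = -948)
1530*z + J(19) = 1530*(-948) + 6*19**2 = -1450440 + 6*361 = -1450440 + 2166 = -1448274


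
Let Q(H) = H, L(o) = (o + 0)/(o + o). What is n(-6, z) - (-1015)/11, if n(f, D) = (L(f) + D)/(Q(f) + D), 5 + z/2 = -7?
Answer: 61417/660 ≈ 93.056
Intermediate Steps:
L(o) = ½ (L(o) = o/((2*o)) = o*(1/(2*o)) = ½)
z = -24 (z = -10 + 2*(-7) = -10 - 14 = -24)
n(f, D) = (½ + D)/(D + f) (n(f, D) = (½ + D)/(f + D) = (½ + D)/(D + f))
n(-6, z) - (-1015)/11 = (½ - 24)/(-24 - 6) - (-1015)/11 = -47/2/(-30) - (-1015)/11 = -1/30*(-47/2) - 35*(-29/11) = 47/60 + 1015/11 = 61417/660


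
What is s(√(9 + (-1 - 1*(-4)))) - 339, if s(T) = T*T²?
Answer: -339 + 24*√3 ≈ -297.43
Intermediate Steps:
s(T) = T³
s(√(9 + (-1 - 1*(-4)))) - 339 = (√(9 + (-1 - 1*(-4))))³ - 339 = (√(9 + (-1 + 4)))³ - 339 = (√(9 + 3))³ - 339 = (√12)³ - 339 = (2*√3)³ - 339 = 24*√3 - 339 = -339 + 24*√3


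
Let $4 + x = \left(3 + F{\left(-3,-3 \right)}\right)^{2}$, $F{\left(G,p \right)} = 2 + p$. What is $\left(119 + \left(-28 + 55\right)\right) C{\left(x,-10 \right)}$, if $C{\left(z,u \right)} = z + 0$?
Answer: $0$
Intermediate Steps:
$x = 0$ ($x = -4 + \left(3 + \left(2 - 3\right)\right)^{2} = -4 + \left(3 - 1\right)^{2} = -4 + 2^{2} = -4 + 4 = 0$)
$C{\left(z,u \right)} = z$
$\left(119 + \left(-28 + 55\right)\right) C{\left(x,-10 \right)} = \left(119 + \left(-28 + 55\right)\right) 0 = \left(119 + 27\right) 0 = 146 \cdot 0 = 0$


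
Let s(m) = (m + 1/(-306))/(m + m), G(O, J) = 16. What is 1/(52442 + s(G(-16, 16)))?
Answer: 9792/513516959 ≈ 1.9069e-5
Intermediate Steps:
s(m) = (-1/306 + m)/(2*m) (s(m) = (m - 1/306)/((2*m)) = (-1/306 + m)*(1/(2*m)) = (-1/306 + m)/(2*m))
1/(52442 + s(G(-16, 16))) = 1/(52442 + (1/612)*(-1 + 306*16)/16) = 1/(52442 + (1/612)*(1/16)*(-1 + 4896)) = 1/(52442 + (1/612)*(1/16)*4895) = 1/(52442 + 4895/9792) = 1/(513516959/9792) = 9792/513516959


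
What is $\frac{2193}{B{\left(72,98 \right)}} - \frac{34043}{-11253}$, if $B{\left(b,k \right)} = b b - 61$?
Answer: $\frac{199080118}{57649119} \approx 3.4533$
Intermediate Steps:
$B{\left(b,k \right)} = -61 + b^{2}$ ($B{\left(b,k \right)} = b^{2} - 61 = -61 + b^{2}$)
$\frac{2193}{B{\left(72,98 \right)}} - \frac{34043}{-11253} = \frac{2193}{-61 + 72^{2}} - \frac{34043}{-11253} = \frac{2193}{-61 + 5184} - - \frac{34043}{11253} = \frac{2193}{5123} + \frac{34043}{11253} = \frac{199080118}{57649119}$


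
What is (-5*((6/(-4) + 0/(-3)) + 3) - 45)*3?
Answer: -315/2 ≈ -157.50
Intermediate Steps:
(-5*((6/(-4) + 0/(-3)) + 3) - 45)*3 = (-5*((6*(-¼) + 0*(-⅓)) + 3) - 45)*3 = (-5*((-3/2 + 0) + 3) - 45)*3 = (-5*(-3/2 + 3) - 45)*3 = (-5*3/2 - 45)*3 = (-15/2 - 45)*3 = -105/2*3 = -315/2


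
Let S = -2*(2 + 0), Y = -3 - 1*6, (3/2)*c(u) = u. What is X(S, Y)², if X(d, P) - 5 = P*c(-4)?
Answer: 841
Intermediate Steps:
c(u) = 2*u/3
Y = -9 (Y = -3 - 6 = -9)
S = -4 (S = -2*2 = -4)
X(d, P) = 5 - 8*P/3 (X(d, P) = 5 + P*((⅔)*(-4)) = 5 + P*(-8/3) = 5 - 8*P/3)
X(S, Y)² = (5 - 8/3*(-9))² = (5 + 24)² = 29² = 841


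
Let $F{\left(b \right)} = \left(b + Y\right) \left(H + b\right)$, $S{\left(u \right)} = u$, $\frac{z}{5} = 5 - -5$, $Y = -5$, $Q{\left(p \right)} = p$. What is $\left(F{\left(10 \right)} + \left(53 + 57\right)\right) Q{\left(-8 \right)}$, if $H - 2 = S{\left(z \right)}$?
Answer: $-3360$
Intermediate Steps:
$z = 50$ ($z = 5 \left(5 - -5\right) = 5 \left(5 + 5\right) = 5 \cdot 10 = 50$)
$H = 52$ ($H = 2 + 50 = 52$)
$F{\left(b \right)} = \left(-5 + b\right) \left(52 + b\right)$ ($F{\left(b \right)} = \left(b - 5\right) \left(52 + b\right) = \left(-5 + b\right) \left(52 + b\right)$)
$\left(F{\left(10 \right)} + \left(53 + 57\right)\right) Q{\left(-8 \right)} = \left(\left(-260 + 10^{2} + 47 \cdot 10\right) + \left(53 + 57\right)\right) \left(-8\right) = \left(\left(-260 + 100 + 470\right) + 110\right) \left(-8\right) = \left(310 + 110\right) \left(-8\right) = 420 \left(-8\right) = -3360$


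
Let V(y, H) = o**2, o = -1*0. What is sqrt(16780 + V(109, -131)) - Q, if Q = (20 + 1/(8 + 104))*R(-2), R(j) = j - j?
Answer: 2*sqrt(4195) ≈ 129.54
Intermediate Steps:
o = 0
R(j) = 0
Q = 0 (Q = (20 + 1/(8 + 104))*0 = (20 + 1/112)*0 = (2241/112)*0 = 0)
V(y, H) = 0 (V(y, H) = 0**2 = 0)
sqrt(16780 + V(109, -131)) - Q = sqrt(16780 + 0) - 1*0 = sqrt(16780) + 0 = 2*sqrt(4195) + 0 = 2*sqrt(4195)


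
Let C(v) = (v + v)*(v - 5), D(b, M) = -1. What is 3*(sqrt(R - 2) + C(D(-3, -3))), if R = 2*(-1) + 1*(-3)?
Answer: 36 + 3*I*sqrt(7) ≈ 36.0 + 7.9373*I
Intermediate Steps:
R = -5 (R = -2 - 3 = -5)
C(v) = 2*v*(-5 + v) (C(v) = (2*v)*(-5 + v) = 2*v*(-5 + v))
3*(sqrt(R - 2) + C(D(-3, -3))) = 3*(sqrt(-5 - 2) + 2*(-1)*(-5 - 1)) = 3*(sqrt(-7) + 2*(-1)*(-6)) = 3*(I*sqrt(7) + 12) = 3*(12 + I*sqrt(7)) = 36 + 3*I*sqrt(7)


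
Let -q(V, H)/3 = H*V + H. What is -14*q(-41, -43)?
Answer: 72240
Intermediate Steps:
q(V, H) = -3*H - 3*H*V (q(V, H) = -3*(H*V + H) = -3*(H + H*V) = -3*H - 3*H*V)
-14*q(-41, -43) = -(-42)*(-43)*(1 - 41) = -(-42)*(-43)*(-40) = -14*(-5160) = 72240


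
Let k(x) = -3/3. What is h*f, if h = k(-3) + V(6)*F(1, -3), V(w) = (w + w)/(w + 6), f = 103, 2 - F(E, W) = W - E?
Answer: 515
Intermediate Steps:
k(x) = -1 (k(x) = -3*⅓ = -1)
F(E, W) = 2 + E - W (F(E, W) = 2 - (W - E) = 2 + (E - W) = 2 + E - W)
V(w) = 2*w/(6 + w) (V(w) = (2*w)/(6 + w) = 2*w/(6 + w))
h = 5 (h = -1 + (2*6/(6 + 6))*(2 + 1 - 1*(-3)) = -1 + (2*6/12)*(2 + 1 + 3) = -1 + (2*6*(1/12))*6 = -1 + 1*6 = -1 + 6 = 5)
h*f = 5*103 = 515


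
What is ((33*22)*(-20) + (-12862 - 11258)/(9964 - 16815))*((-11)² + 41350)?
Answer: -4124390480400/6851 ≈ -6.0201e+8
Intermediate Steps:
((33*22)*(-20) + (-12862 - 11258)/(9964 - 16815))*((-11)² + 41350) = (726*(-20) - 24120/(-6851))*(121 + 41350) = (-14520 - 24120*(-1/6851))*41471 = (-14520 + 24120/6851)*41471 = -99452400/6851*41471 = -4124390480400/6851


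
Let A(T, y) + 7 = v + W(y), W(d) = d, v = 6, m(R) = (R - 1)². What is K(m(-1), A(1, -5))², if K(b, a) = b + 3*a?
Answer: 196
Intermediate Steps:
m(R) = (-1 + R)²
A(T, y) = -1 + y (A(T, y) = -7 + (6 + y) = -1 + y)
K(m(-1), A(1, -5))² = ((-1 - 1)² + 3*(-1 - 5))² = ((-2)² + 3*(-6))² = (4 - 18)² = (-14)² = 196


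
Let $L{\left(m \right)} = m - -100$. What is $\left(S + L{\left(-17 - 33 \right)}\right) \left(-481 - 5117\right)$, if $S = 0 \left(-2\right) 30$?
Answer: $-279900$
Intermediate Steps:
$L{\left(m \right)} = 100 + m$ ($L{\left(m \right)} = m + 100 = 100 + m$)
$S = 0$ ($S = 0 \cdot 30 = 0$)
$\left(S + L{\left(-17 - 33 \right)}\right) \left(-481 - 5117\right) = \left(0 + \left(100 - 50\right)\right) \left(-481 - 5117\right) = \left(0 + \left(100 - 50\right)\right) \left(-5598\right) = \left(0 + 50\right) \left(-5598\right) = 50 \left(-5598\right) = -279900$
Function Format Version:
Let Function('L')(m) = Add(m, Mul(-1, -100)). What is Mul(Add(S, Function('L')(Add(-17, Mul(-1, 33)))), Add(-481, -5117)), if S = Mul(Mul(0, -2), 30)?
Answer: -279900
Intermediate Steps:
Function('L')(m) = Add(100, m) (Function('L')(m) = Add(m, 100) = Add(100, m))
S = 0 (S = Mul(0, 30) = 0)
Mul(Add(S, Function('L')(Add(-17, Mul(-1, 33)))), Add(-481, -5117)) = Mul(Add(0, Add(100, Add(-17, Mul(-1, 33)))), Add(-481, -5117)) = Mul(Add(0, Add(100, Add(-17, -33))), -5598) = Mul(Add(0, Add(100, -50)), -5598) = Mul(Add(0, 50), -5598) = Mul(50, -5598) = -279900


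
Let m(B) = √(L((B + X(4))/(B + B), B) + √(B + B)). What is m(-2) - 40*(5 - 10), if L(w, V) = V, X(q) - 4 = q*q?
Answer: 200 + √(-2 + 2*I) ≈ 200.64 + 1.5538*I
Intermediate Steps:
X(q) = 4 + q² (X(q) = 4 + q*q = 4 + q²)
m(B) = √(B + √2*√B) (m(B) = √(B + √(B + B)) = √(B + √(2*B)) = √(B + √2*√B))
m(-2) - 40*(5 - 10) = √(-2 + √2*√(-2)) - 40*(5 - 10) = √(-2 + √2*(I*√2)) - 40*(-5) = √(-2 + 2*I) + 200 = 200 + √(-2 + 2*I)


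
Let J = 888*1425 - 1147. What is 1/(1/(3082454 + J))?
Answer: 4346707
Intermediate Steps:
J = 1264253 (J = 1265400 - 1147 = 1264253)
1/(1/(3082454 + J)) = 1/(1/(3082454 + 1264253)) = 1/(1/4346707) = 4346707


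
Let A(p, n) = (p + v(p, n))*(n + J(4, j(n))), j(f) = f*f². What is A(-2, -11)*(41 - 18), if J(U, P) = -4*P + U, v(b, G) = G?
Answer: -1589783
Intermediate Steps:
j(f) = f³
J(U, P) = U - 4*P
A(p, n) = (n + p)*(4 + n - 4*n³) (A(p, n) = (p + n)*(n + (4 - 4*n³)) = (n + p)*(4 + n - 4*n³))
A(-2, -11)*(41 - 18) = ((-11)² - 11*(-2) - 4*(-11)*(-1 + (-11)³) - 4*(-2)*(-1 + (-11)³))*(41 - 18) = (121 + 22 - 4*(-11)*(-1 - 1331) - 4*(-2)*(-1 - 1331))*23 = (121 + 22 - 4*(-11)*(-1332) - 4*(-2)*(-1332))*23 = (121 + 22 - 58608 - 10656)*23 = -69121*23 = -1589783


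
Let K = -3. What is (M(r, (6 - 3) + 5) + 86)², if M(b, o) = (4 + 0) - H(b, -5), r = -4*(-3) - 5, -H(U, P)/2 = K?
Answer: 7056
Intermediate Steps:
H(U, P) = 6 (H(U, P) = -2*(-3) = 6)
r = 7 (r = 12 - 5 = 7)
M(b, o) = -2 (M(b, o) = (4 + 0) - 1*6 = 4 - 6 = -2)
(M(r, (6 - 3) + 5) + 86)² = (-2 + 86)² = 84² = 7056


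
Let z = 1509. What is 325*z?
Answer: 490425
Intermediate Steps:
325*z = 325*1509 = 490425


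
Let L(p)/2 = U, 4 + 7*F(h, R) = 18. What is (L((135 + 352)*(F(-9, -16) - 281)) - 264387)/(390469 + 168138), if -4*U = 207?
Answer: -528981/1117214 ≈ -0.47348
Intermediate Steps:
U = -207/4 (U = -¼*207 = -207/4 ≈ -51.750)
F(h, R) = 2 (F(h, R) = -4/7 + (⅐)*18 = -4/7 + 18/7 = 2)
L(p) = -207/2 (L(p) = 2*(-207/4) = -207/2)
(L((135 + 352)*(F(-9, -16) - 281)) - 264387)/(390469 + 168138) = (-207/2 - 264387)/(390469 + 168138) = -528981/2/558607 = -528981/2*1/558607 = -528981/1117214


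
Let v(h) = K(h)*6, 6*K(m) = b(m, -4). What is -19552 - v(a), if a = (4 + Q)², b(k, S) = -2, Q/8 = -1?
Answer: -19550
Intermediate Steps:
Q = -8 (Q = 8*(-1) = -8)
a = 16 (a = (4 - 8)² = (-4)² = 16)
K(m) = -⅓ (K(m) = (⅙)*(-2) = -⅓)
v(h) = -2 (v(h) = -⅓*6 = -2)
-19552 - v(a) = -19552 - 1*(-2) = -19552 + 2 = -19550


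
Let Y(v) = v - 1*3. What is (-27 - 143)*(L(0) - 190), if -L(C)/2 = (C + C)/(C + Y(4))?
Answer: 32300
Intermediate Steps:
Y(v) = -3 + v (Y(v) = v - 3 = -3 + v)
L(C) = -4*C/(1 + C) (L(C) = -2*(C + C)/(C + (-3 + 4)) = -2*2*C/(C + 1) = -2*2*C/(1 + C) = -4*C/(1 + C))
(-27 - 143)*(L(0) - 190) = (-27 - 143)*(-4*0/(1 + 0) - 190) = -170*(-4*0/1 - 190) = -170*(-4*0*1 - 190) = -170*(0 - 190) = -170*(-190) = 32300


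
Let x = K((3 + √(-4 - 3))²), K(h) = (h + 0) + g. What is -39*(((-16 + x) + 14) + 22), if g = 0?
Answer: -858 - 234*I*√7 ≈ -858.0 - 619.11*I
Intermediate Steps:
K(h) = h (K(h) = (h + 0) + 0 = h + 0 = h)
x = (3 + I*√7)² (x = (3 + √(-4 - 3))² = (3 + √(-7))² = (3 + I*√7)² ≈ 2.0 + 15.875*I)
-39*(((-16 + x) + 14) + 22) = -39*(((-16 + (3 + I*√7)²) + 14) + 22) = -39*((-2 + (3 + I*√7)²) + 22) = -39*(20 + (3 + I*√7)²) = -780 - 39*(3 + I*√7)²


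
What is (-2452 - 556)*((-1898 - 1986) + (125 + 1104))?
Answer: 7986240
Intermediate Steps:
(-2452 - 556)*((-1898 - 1986) + (125 + 1104)) = -3008*(-3884 + 1229) = -3008*(-2655) = 7986240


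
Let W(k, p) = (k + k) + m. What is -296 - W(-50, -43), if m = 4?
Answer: -200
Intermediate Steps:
W(k, p) = 4 + 2*k (W(k, p) = (k + k) + 4 = 2*k + 4 = 4 + 2*k)
-296 - W(-50, -43) = -296 - (4 + 2*(-50)) = -296 - (4 - 100) = -296 - 1*(-96) = -296 + 96 = -200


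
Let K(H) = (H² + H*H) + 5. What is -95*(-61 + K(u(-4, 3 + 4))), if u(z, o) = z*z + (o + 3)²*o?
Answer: -97399320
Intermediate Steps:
u(z, o) = z² + o*(3 + o)² (u(z, o) = z² + (3 + o)²*o = z² + o*(3 + o)²)
K(H) = 5 + 2*H² (K(H) = (H² + H²) + 5 = 2*H² + 5 = 5 + 2*H²)
-95*(-61 + K(u(-4, 3 + 4))) = -95*(-61 + (5 + 2*((-4)² + (3 + 4)*(3 + (3 + 4))²)²)) = -95*(-61 + (5 + 2*(16 + 7*(3 + 7)²)²)) = -95*(-61 + (5 + 2*(16 + 7*10²)²)) = -95*(-61 + (5 + 2*(16 + 7*100)²)) = -95*(-61 + (5 + 2*(16 + 700)²)) = -95*(-61 + (5 + 2*716²)) = -95*(-61 + (5 + 2*512656)) = -95*(-61 + (5 + 1025312)) = -95*(-61 + 1025317) = -95*1025256 = -97399320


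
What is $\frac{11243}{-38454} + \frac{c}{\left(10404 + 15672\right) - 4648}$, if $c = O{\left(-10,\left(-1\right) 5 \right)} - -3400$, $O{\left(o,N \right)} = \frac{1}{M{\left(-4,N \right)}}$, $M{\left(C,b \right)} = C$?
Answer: $- \frac{220362035}{1647984624} \approx -0.13372$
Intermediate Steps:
$O{\left(o,N \right)} = - \frac{1}{4}$ ($O{\left(o,N \right)} = \frac{1}{-4} = - \frac{1}{4}$)
$c = \frac{13599}{4}$ ($c = - \frac{1}{4} - -3400 = - \frac{1}{4} + 3400 = \frac{13599}{4} \approx 3399.8$)
$\frac{11243}{-38454} + \frac{c}{\left(10404 + 15672\right) - 4648} = \frac{11243}{-38454} + \frac{13599}{4 \left(\left(10404 + 15672\right) - 4648\right)} = 11243 \left(- \frac{1}{38454}\right) + \frac{13599}{4 \left(26076 - 4648\right)} = - \frac{11243}{38454} + \frac{13599}{4 \cdot 21428} = - \frac{11243}{38454} + \frac{13599}{4} \cdot \frac{1}{21428} = - \frac{11243}{38454} + \frac{13599}{85712} = - \frac{220362035}{1647984624}$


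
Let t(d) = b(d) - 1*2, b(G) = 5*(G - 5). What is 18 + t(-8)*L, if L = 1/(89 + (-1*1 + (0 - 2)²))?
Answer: 1589/92 ≈ 17.272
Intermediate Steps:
b(G) = -25 + 5*G (b(G) = 5*(-5 + G) = -25 + 5*G)
t(d) = -27 + 5*d (t(d) = (-25 + 5*d) - 1*2 = (-25 + 5*d) - 2 = -27 + 5*d)
L = 1/92 (L = 1/(89 + (-1 + (-2)²)) = 1/(89 + (-1 + 4)) = 1/(89 + 3) = 1/92 ≈ 0.010870)
18 + t(-8)*L = 18 + (-27 + 5*(-8))*(1/92) = 18 + (-27 - 40)*(1/92) = 18 - 67*1/92 = 18 - 67/92 = 1589/92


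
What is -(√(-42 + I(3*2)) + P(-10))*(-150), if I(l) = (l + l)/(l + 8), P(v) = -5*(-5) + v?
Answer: 2250 + 1800*I*√14/7 ≈ 2250.0 + 962.14*I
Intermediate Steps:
P(v) = 25 + v
I(l) = 2*l/(8 + l) (I(l) = (2*l)/(8 + l) = 2*l/(8 + l))
-(√(-42 + I(3*2)) + P(-10))*(-150) = -(√(-42 + 2*(3*2)/(8 + 3*2)) + (25 - 10))*(-150) = -(√(-42 + 2*6/(8 + 6)) + 15)*(-150) = -(√(-42 + 2*6/14) + 15)*(-150) = -(√(-42 + 2*6*(1/14)) + 15)*(-150) = -(√(-42 + 6/7) + 15)*(-150) = -(√(-288/7) + 15)*(-150) = -(12*I*√14/7 + 15)*(-150) = -(15 + 12*I*√14/7)*(-150) = (-15 - 12*I*√14/7)*(-150) = 2250 + 1800*I*√14/7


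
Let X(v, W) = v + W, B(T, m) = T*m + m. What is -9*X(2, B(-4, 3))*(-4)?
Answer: -252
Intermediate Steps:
B(T, m) = m + T*m
X(v, W) = W + v
-9*X(2, B(-4, 3))*(-4) = -9*(3*(1 - 4) + 2)*(-4) = -9*(3*(-3) + 2)*(-4) = -9*(-9 + 2)*(-4) = -9*(-7)*(-4) = 63*(-4) = -252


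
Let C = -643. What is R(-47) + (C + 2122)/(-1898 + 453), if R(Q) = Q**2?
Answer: 187678/85 ≈ 2208.0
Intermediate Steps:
R(-47) + (C + 2122)/(-1898 + 453) = (-47)**2 + (-643 + 2122)/(-1898 + 453) = 2209 + 1479/(-1445) = 2209 + 1479*(-1/1445) = 2209 - 87/85 = 187678/85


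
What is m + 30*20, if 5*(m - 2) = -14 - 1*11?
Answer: 597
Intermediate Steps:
m = -3 (m = 2 + (-14 - 1*11)/5 = 2 + (-14 - 11)/5 = 2 + (1/5)*(-25) = 2 - 5 = -3)
m + 30*20 = -3 + 30*20 = -3 + 600 = 597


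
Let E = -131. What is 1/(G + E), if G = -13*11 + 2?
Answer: -1/272 ≈ -0.0036765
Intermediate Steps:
G = -141 (G = -143 + 2 = -141)
1/(G + E) = 1/(-141 - 131) = 1/(-272) = -1/272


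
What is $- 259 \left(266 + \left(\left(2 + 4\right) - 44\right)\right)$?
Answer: $-59052$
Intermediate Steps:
$- 259 \left(266 + \left(\left(2 + 4\right) - 44\right)\right) = - 259 \left(266 + \left(6 - 44\right)\right) = - 259 \left(266 - 38\right) = \left(-259\right) 228 = -59052$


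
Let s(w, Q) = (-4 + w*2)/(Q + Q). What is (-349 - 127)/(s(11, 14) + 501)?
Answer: -6664/7023 ≈ -0.94888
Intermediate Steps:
s(w, Q) = (-4 + 2*w)/(2*Q) (s(w, Q) = (-4 + 2*w)/((2*Q)) = (-4 + 2*w)*(1/(2*Q)) = (-4 + 2*w)/(2*Q))
(-349 - 127)/(s(11, 14) + 501) = (-349 - 127)/((-2 + 11)/14 + 501) = -476/((1/14)*9 + 501) = -476/(9/14 + 501) = -476/7023/14 = -476*14/7023 = -6664/7023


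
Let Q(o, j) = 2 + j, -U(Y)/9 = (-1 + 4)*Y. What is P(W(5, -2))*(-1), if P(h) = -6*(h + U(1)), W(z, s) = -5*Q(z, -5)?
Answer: -72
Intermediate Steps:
U(Y) = -27*Y (U(Y) = -9*(-1 + 4)*Y = -27*Y)
W(z, s) = 15 (W(z, s) = -5*(2 - 5) = -5*(-3) = 15)
P(h) = 162 - 6*h (P(h) = -6*(h - 27*1) = -6*(h - 27) = -6*(-27 + h) = 162 - 6*h)
P(W(5, -2))*(-1) = (162 - 6*15)*(-1) = (162 - 90)*(-1) = 72*(-1) = -72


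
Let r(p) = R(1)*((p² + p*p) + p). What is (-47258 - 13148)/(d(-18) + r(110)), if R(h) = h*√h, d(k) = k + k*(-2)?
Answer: -30203/12164 ≈ -2.4830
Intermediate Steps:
d(k) = -k (d(k) = k - 2*k = -k)
R(h) = h^(3/2)
r(p) = p + 2*p² (r(p) = 1^(3/2)*((p² + p*p) + p) = 1*((p² + p²) + p) = 1*(2*p² + p) = 1*(p + 2*p²) = p + 2*p²)
(-47258 - 13148)/(d(-18) + r(110)) = (-47258 - 13148)/(-1*(-18) + 110*(1 + 2*110)) = -60406/(18 + 110*(1 + 220)) = -60406/(18 + 110*221) = -60406/(18 + 24310) = -60406/24328 = -60406*1/24328 = -30203/12164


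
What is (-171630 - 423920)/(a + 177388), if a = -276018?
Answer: 59555/9863 ≈ 6.0382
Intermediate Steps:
(-171630 - 423920)/(a + 177388) = (-171630 - 423920)/(-276018 + 177388) = -595550/(-98630) = -595550*(-1/98630) = 59555/9863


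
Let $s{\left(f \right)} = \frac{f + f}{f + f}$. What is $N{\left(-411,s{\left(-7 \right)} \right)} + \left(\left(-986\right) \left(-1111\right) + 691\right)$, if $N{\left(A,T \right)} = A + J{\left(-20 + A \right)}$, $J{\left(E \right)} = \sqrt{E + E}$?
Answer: $1095726 + i \sqrt{862} \approx 1.0957 \cdot 10^{6} + 29.36 i$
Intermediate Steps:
$s{\left(f \right)} = 1$ ($s{\left(f \right)} = \frac{2 f}{2 f} = 2 f \frac{1}{2 f} = 1$)
$J{\left(E \right)} = \sqrt{2} \sqrt{E}$ ($J{\left(E \right)} = \sqrt{2 E} = \sqrt{2} \sqrt{E}$)
$N{\left(A,T \right)} = A + \sqrt{2} \sqrt{-20 + A}$
$N{\left(-411,s{\left(-7 \right)} \right)} + \left(\left(-986\right) \left(-1111\right) + 691\right) = \left(-411 + \sqrt{-40 + 2 \left(-411\right)}\right) + \left(\left(-986\right) \left(-1111\right) + 691\right) = \left(-411 + \sqrt{-40 - 822}\right) + \left(1095446 + 691\right) = \left(-411 + \sqrt{-862}\right) + 1096137 = \left(-411 + i \sqrt{862}\right) + 1096137 = 1095726 + i \sqrt{862}$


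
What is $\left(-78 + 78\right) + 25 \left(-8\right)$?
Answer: $-200$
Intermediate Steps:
$\left(-78 + 78\right) + 25 \left(-8\right) = 0 - 200 = -200$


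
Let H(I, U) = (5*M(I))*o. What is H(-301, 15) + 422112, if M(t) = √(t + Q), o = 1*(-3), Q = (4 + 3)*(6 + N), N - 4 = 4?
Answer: 422112 - 15*I*√203 ≈ 4.2211e+5 - 213.72*I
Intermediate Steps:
N = 8 (N = 4 + 4 = 8)
Q = 98 (Q = (4 + 3)*(6 + 8) = 7*14 = 98)
o = -3
M(t) = √(98 + t) (M(t) = √(t + 98) = √(98 + t))
H(I, U) = -15*√(98 + I) (H(I, U) = (5*√(98 + I))*(-3) = -15*√(98 + I))
H(-301, 15) + 422112 = -15*√(98 - 301) + 422112 = -15*I*√203 + 422112 = 422112 - 15*I*√203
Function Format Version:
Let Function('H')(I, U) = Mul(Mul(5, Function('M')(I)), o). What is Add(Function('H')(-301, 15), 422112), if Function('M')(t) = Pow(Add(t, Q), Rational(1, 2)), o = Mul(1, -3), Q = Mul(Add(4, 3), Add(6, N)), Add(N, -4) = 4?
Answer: Add(422112, Mul(-15, I, Pow(203, Rational(1, 2)))) ≈ Add(4.2211e+5, Mul(-213.72, I))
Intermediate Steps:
N = 8 (N = Add(4, 4) = 8)
Q = 98 (Q = Mul(Add(4, 3), Add(6, 8)) = Mul(7, 14) = 98)
o = -3
Function('M')(t) = Pow(Add(98, t), Rational(1, 2)) (Function('M')(t) = Pow(Add(t, 98), Rational(1, 2)) = Pow(Add(98, t), Rational(1, 2)))
Function('H')(I, U) = Mul(-15, Pow(Add(98, I), Rational(1, 2))) (Function('H')(I, U) = Mul(Mul(5, Pow(Add(98, I), Rational(1, 2))), -3) = Mul(-15, Pow(Add(98, I), Rational(1, 2))))
Add(Function('H')(-301, 15), 422112) = Add(Mul(-15, Pow(Add(98, -301), Rational(1, 2))), 422112) = Add(Mul(-15, Pow(-203, Rational(1, 2))), 422112) = Add(Mul(-15, Mul(I, Pow(203, Rational(1, 2)))), 422112) = Add(Mul(-15, I, Pow(203, Rational(1, 2))), 422112) = Add(422112, Mul(-15, I, Pow(203, Rational(1, 2))))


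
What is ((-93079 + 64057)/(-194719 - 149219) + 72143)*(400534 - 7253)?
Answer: 12228549382882/431 ≈ 2.8373e+10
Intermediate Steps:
((-93079 + 64057)/(-194719 - 149219) + 72143)*(400534 - 7253) = (-29022/(-343938) + 72143)*393281 = (-29022*(-1/343938) + 72143)*393281 = (691/8189 + 72143)*393281 = (590779718/8189)*393281 = 12228549382882/431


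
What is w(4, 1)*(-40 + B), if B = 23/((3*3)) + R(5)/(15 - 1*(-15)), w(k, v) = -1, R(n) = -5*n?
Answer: 689/18 ≈ 38.278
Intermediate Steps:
B = 31/18 (B = 23/((3*3)) + (-5*5)/(15 - 1*(-15)) = 23/9 - 25/(15 + 15) = 23*(⅑) - 25/30 = 23/9 - 25*1/30 = 23/9 - ⅚ = 31/18 ≈ 1.7222)
w(4, 1)*(-40 + B) = -(-40 + 31/18) = -1*(-689/18) = 689/18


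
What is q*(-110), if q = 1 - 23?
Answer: 2420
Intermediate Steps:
q = -22
q*(-110) = -22*(-110) = 2420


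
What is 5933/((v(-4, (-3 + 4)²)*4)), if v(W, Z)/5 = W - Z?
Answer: -5933/100 ≈ -59.330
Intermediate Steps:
v(W, Z) = -5*Z + 5*W (v(W, Z) = 5*(W - Z) = -5*Z + 5*W)
5933/((v(-4, (-3 + 4)²)*4)) = 5933/(((-5*(-3 + 4)² + 5*(-4))*4)) = 5933/(((-5*1² - 20)*4)) = 5933/(((-5*1 - 20)*4)) = 5933/(((-5 - 20)*4)) = 5933/((-25*4)) = 5933/(-100) = 5933*(-1/100) = -5933/100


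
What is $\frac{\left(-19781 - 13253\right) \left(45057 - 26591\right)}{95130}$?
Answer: $- \frac{43571846}{6795} \approx -6412.3$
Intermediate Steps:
$\frac{\left(-19781 - 13253\right) \left(45057 - 26591\right)}{95130} = \left(-33034\right) 18466 \cdot \frac{1}{95130} = \left(-610005844\right) \frac{1}{95130} = - \frac{43571846}{6795}$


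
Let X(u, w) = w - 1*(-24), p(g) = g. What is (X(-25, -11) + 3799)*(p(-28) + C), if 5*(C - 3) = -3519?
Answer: -13890928/5 ≈ -2.7782e+6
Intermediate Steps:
C = -3504/5 (C = 3 + (⅕)*(-3519) = 3 - 3519/5 = -3504/5 ≈ -700.80)
X(u, w) = 24 + w (X(u, w) = w + 24 = 24 + w)
(X(-25, -11) + 3799)*(p(-28) + C) = ((24 - 11) + 3799)*(-28 - 3504/5) = (13 + 3799)*(-3644/5) = 3812*(-3644/5) = -13890928/5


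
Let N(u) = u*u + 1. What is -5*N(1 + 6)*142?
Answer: -35500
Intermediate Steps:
N(u) = 1 + u² (N(u) = u² + 1 = 1 + u²)
-5*N(1 + 6)*142 = -5*(1 + (1 + 6)²)*142 = -5*(1 + 7²)*142 = -5*(1 + 49)*142 = -5*50*142 = -250*142 = -35500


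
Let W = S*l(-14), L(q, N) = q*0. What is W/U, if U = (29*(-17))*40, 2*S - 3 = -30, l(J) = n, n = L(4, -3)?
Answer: 0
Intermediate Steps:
L(q, N) = 0
n = 0
l(J) = 0
S = -27/2 (S = 3/2 + (½)*(-30) = 3/2 - 15 = -27/2 ≈ -13.500)
U = -19720 (U = -493*40 = -19720)
W = 0 (W = -27/2*0 = 0)
W/U = 0/(-19720) = 0*(-1/19720) = 0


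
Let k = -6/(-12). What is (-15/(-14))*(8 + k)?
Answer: 255/28 ≈ 9.1071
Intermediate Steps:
k = 1/2 (k = -6*(-1/12) = 1/2 ≈ 0.50000)
(-15/(-14))*(8 + k) = (-15/(-14))*(8 + 1/2) = -15*(-1/14)*(17/2) = (15/14)*(17/2) = 255/28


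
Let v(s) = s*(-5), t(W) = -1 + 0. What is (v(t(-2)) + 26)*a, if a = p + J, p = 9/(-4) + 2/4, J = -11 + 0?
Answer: -1581/4 ≈ -395.25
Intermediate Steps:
t(W) = -1
J = -11
p = -7/4 (p = 9*(-1/4) + 2*(1/4) = -9/4 + 1/2 = -7/4 ≈ -1.7500)
v(s) = -5*s
a = -51/4 (a = -7/4 - 11 = -51/4 ≈ -12.750)
(v(t(-2)) + 26)*a = (-5*(-1) + 26)*(-51/4) = (5 + 26)*(-51/4) = 31*(-51/4) = -1581/4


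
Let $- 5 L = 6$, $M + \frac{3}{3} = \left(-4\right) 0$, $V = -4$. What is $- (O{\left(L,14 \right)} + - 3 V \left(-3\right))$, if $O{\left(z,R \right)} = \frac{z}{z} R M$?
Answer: $50$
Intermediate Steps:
$M = -1$ ($M = -1 - 0 = -1 + 0 = -1$)
$L = - \frac{6}{5}$ ($L = \left(- \frac{1}{5}\right) 6 = - \frac{6}{5} \approx -1.2$)
$O{\left(z,R \right)} = - R$ ($O{\left(z,R \right)} = \frac{z}{z} R \left(-1\right) = 1 R \left(-1\right) = R \left(-1\right) = - R$)
$- (O{\left(L,14 \right)} + - 3 V \left(-3\right)) = - (\left(-1\right) 14 + \left(-3\right) \left(-4\right) \left(-3\right)) = - (-14 + 12 \left(-3\right)) = - (-14 - 36) = \left(-1\right) \left(-50\right) = 50$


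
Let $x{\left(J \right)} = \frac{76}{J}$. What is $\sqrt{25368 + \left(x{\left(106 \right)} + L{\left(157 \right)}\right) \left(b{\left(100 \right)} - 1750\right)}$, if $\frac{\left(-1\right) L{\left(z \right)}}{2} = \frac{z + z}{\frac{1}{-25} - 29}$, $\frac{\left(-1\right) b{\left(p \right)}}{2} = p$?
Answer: $\frac{4 i \sqrt{386613853}}{583} \approx 134.91 i$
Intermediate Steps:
$b{\left(p \right)} = - 2 p$
$L{\left(z \right)} = \frac{50 z}{363}$ ($L{\left(z \right)} = - 2 \frac{z + z}{\frac{1}{-25} - 29} = - 2 \frac{2 z}{- \frac{1}{25} - 29} = - 2 \frac{2 z}{- \frac{726}{25}} = - 2 \cdot 2 z \left(- \frac{25}{726}\right) = - 2 \left(- \frac{25 z}{363}\right) = \frac{50 z}{363}$)
$\sqrt{25368 + \left(x{\left(106 \right)} + L{\left(157 \right)}\right) \left(b{\left(100 \right)} - 1750\right)} = \sqrt{25368 + \left(\frac{76}{106} + \frac{50}{363} \cdot 157\right) \left(\left(-2\right) 100 - 1750\right)} = \sqrt{25368 + \left(76 \cdot \frac{1}{106} + \frac{7850}{363}\right) \left(-200 - 1750\right)} = \sqrt{25368 + \left(\frac{38}{53} + \frac{7850}{363}\right) \left(-1950\right)} = \sqrt{25368 + \frac{429844}{19239} \left(-1950\right)} = \sqrt{25368 - \frac{279398600}{6413}} = \sqrt{- \frac{116713616}{6413}} = \frac{4 i \sqrt{386613853}}{583}$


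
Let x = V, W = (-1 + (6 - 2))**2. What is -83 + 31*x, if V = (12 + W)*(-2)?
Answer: -1385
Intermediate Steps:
W = 9 (W = (-1 + 4)**2 = 3**2 = 9)
V = -42 (V = (12 + 9)*(-2) = 21*(-2) = -42)
x = -42
-83 + 31*x = -83 + 31*(-42) = -83 - 1302 = -1385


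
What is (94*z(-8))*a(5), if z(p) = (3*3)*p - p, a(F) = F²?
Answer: -150400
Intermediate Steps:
z(p) = 8*p (z(p) = 9*p - p = 8*p)
(94*z(-8))*a(5) = (94*(8*(-8)))*5² = (94*(-64))*25 = -6016*25 = -150400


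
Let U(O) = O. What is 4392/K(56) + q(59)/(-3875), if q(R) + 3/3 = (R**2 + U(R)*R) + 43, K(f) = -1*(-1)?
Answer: 17011996/3875 ≈ 4390.2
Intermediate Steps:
K(f) = 1
q(R) = 42 + 2*R**2 (q(R) = -1 + ((R**2 + R*R) + 43) = -1 + ((R**2 + R**2) + 43) = -1 + (2*R**2 + 43) = -1 + (43 + 2*R**2) = 42 + 2*R**2)
4392/K(56) + q(59)/(-3875) = 4392/1 + (42 + 2*59**2)/(-3875) = 4392*1 + (42 + 2*3481)*(-1/3875) = 4392 + (42 + 6962)*(-1/3875) = 4392 + 7004*(-1/3875) = 4392 - 7004/3875 = 17011996/3875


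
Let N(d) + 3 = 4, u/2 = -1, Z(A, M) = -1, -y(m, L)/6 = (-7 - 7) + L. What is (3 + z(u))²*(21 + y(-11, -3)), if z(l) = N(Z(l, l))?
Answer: 1968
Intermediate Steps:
y(m, L) = 84 - 6*L (y(m, L) = -6*((-7 - 7) + L) = -6*(-14 + L) = 84 - 6*L)
u = -2 (u = 2*(-1) = -2)
N(d) = 1 (N(d) = -3 + 4 = 1)
z(l) = 1
(3 + z(u))²*(21 + y(-11, -3)) = (3 + 1)²*(21 + (84 - 6*(-3))) = 4²*(21 + (84 + 18)) = 16*(21 + 102) = 16*123 = 1968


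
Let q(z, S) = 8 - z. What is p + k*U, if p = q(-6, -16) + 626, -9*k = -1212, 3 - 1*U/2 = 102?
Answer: -26024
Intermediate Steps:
U = -198 (U = 6 - 2*102 = 6 - 204 = -198)
k = 404/3 (k = -⅑*(-1212) = 404/3 ≈ 134.67)
p = 640 (p = (8 - 1*(-6)) + 626 = (8 + 6) + 626 = 14 + 626 = 640)
p + k*U = 640 + (404/3)*(-198) = 640 - 26664 = -26024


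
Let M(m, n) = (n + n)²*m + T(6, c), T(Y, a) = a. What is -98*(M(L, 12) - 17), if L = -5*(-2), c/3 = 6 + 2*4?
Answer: -566930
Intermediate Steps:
c = 42 (c = 3*(6 + 2*4) = 3*(6 + 8) = 3*14 = 42)
L = 10
M(m, n) = 42 + 4*m*n² (M(m, n) = (n + n)²*m + 42 = (2*n)²*m + 42 = (4*n²)*m + 42 = 4*m*n² + 42 = 42 + 4*m*n²)
-98*(M(L, 12) - 17) = -98*((42 + 4*10*12²) - 17) = -98*((42 + 4*10*144) - 17) = -98*((42 + 5760) - 17) = -98*(5802 - 17) = -98*5785 = -566930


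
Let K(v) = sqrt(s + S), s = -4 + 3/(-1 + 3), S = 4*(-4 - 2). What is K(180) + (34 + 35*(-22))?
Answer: -736 + I*sqrt(106)/2 ≈ -736.0 + 5.1478*I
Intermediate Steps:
S = -24 (S = 4*(-6) = -24)
s = -5/2 (s = -4 + 3/2 = -5/2 ≈ -2.5000)
K(v) = I*sqrt(106)/2 (K(v) = sqrt(-5/2 - 24) = sqrt(-53/2) = I*sqrt(106)/2)
K(180) + (34 + 35*(-22)) = I*sqrt(106)/2 + (34 + 35*(-22)) = I*sqrt(106)/2 + (34 - 770) = I*sqrt(106)/2 - 736 = -736 + I*sqrt(106)/2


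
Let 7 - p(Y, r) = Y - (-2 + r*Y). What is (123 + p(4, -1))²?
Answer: 14400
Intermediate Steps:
p(Y, r) = 5 - Y + Y*r (p(Y, r) = 7 - (Y - (-2 + r*Y)) = 7 - (Y - (-2 + Y*r)) = 7 - (Y + (2 - Y*r)) = 7 - (2 + Y - Y*r) = 7 + (-2 - Y + Y*r) = 5 - Y + Y*r)
(123 + p(4, -1))² = (123 + (5 - 1*4 + 4*(-1)))² = (123 + (5 - 4 - 4))² = (123 - 3)² = 120² = 14400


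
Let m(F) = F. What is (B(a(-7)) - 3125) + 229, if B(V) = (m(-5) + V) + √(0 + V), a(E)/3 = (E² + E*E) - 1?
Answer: -2610 + √291 ≈ -2592.9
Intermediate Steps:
a(E) = -3 + 6*E² (a(E) = 3*((E² + E*E) - 1) = 3*((E² + E²) - 1) = 3*(2*E² - 1) = 3*(-1 + 2*E²) = -3 + 6*E²)
B(V) = -5 + V + √V (B(V) = (-5 + V) + √(0 + V) = (-5 + V) + √V = -5 + V + √V)
(B(a(-7)) - 3125) + 229 = ((-5 + (-3 + 6*(-7)²) + √(-3 + 6*(-7)²)) - 3125) + 229 = ((-5 + (-3 + 6*49) + √(-3 + 6*49)) - 3125) + 229 = ((-5 + (-3 + 294) + √(-3 + 294)) - 3125) + 229 = ((-5 + 291 + √291) - 3125) + 229 = ((286 + √291) - 3125) + 229 = (-2839 + √291) + 229 = -2610 + √291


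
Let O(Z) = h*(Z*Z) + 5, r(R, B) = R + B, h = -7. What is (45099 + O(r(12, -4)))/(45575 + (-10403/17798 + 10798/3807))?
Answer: 3025755966816/3088177215533 ≈ 0.97979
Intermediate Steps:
r(R, B) = B + R
O(Z) = 5 - 7*Z² (O(Z) = -7*Z*Z + 5 = -7*Z² + 5 = 5 - 7*Z²)
(45099 + O(r(12, -4)))/(45575 + (-10403/17798 + 10798/3807)) = (45099 + (5 - 7*(-4 + 12)²))/(45575 + (-10403/17798 + 10798/3807)) = (45099 + (5 - 7*8²))/(45575 + (-10403*1/17798 + 10798*(1/3807))) = (45099 + (5 - 7*64))/(45575 + (-10403/17798 + 10798/3807)) = (45099 + (5 - 448))/(45575 + 152578583/67756986) = (45099 - 443)/(3088177215533/67756986) = 44656*(67756986/3088177215533) = 3025755966816/3088177215533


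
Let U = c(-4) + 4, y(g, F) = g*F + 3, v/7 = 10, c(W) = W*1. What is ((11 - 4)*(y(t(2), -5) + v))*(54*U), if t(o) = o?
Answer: 0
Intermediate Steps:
c(W) = W
v = 70 (v = 7*10 = 70)
y(g, F) = 3 + F*g (y(g, F) = F*g + 3 = 3 + F*g)
U = 0 (U = -4 + 4 = 0)
((11 - 4)*(y(t(2), -5) + v))*(54*U) = ((11 - 4)*((3 - 5*2) + 70))*(54*0) = (7*((3 - 10) + 70))*0 = (7*(-7 + 70))*0 = (7*63)*0 = 441*0 = 0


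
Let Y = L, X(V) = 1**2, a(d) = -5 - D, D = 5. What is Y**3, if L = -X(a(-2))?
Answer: -1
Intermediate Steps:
a(d) = -10 (a(d) = -5 - 1*5 = -5 - 5 = -10)
X(V) = 1
L = -1 (L = -1*1 = -1)
Y = -1
Y**3 = (-1)**3 = -1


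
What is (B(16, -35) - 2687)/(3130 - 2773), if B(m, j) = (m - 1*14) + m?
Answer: -157/21 ≈ -7.4762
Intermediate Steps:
B(m, j) = -14 + 2*m (B(m, j) = (m - 14) + m = (-14 + m) + m = -14 + 2*m)
(B(16, -35) - 2687)/(3130 - 2773) = ((-14 + 2*16) - 2687)/(3130 - 2773) = ((-14 + 32) - 2687)/357 = (18 - 2687)*(1/357) = -2669*1/357 = -157/21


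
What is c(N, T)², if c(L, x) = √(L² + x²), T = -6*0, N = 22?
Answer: 484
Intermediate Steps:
T = 0
c(N, T)² = (√(22² + 0²))² = (√(484 + 0))² = (√484)² = 22² = 484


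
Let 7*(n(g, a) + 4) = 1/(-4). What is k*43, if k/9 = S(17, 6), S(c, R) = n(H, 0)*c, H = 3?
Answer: -743427/28 ≈ -26551.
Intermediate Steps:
n(g, a) = -113/28 (n(g, a) = -4 + (⅐)/(-4) = -4 + (⅐)*(-¼) = -4 - 1/28 = -113/28)
S(c, R) = -113*c/28
k = -17289/28 (k = 9*(-113/28*17) = 9*(-1921/28) = -17289/28 ≈ -617.46)
k*43 = -17289/28*43 = -743427/28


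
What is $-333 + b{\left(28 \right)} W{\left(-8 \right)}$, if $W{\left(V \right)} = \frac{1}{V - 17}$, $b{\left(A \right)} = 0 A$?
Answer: $-333$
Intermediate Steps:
$b{\left(A \right)} = 0$
$W{\left(V \right)} = \frac{1}{-17 + V}$
$-333 + b{\left(28 \right)} W{\left(-8 \right)} = -333 + \frac{0}{-17 - 8} = -333 + \frac{0}{-25} = -333 + 0 \left(- \frac{1}{25}\right) = -333 + 0 = -333$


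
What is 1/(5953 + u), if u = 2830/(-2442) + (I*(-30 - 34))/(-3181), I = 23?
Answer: 3884001/23118754150 ≈ 0.00016800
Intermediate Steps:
u = -2703803/3884001 (u = 2830/(-2442) + (23*(-30 - 34))/(-3181) = 2830*(-1/2442) + (23*(-64))*(-1/3181) = -1415/1221 - 1472*(-1/3181) = -1415/1221 + 1472/3181 = -2703803/3884001 ≈ -0.69614)
1/(5953 + u) = 1/(5953 - 2703803/3884001) = 1/(23118754150/3884001) = 3884001/23118754150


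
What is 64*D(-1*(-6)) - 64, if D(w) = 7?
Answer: 384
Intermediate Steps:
64*D(-1*(-6)) - 64 = 64*7 - 64 = 448 - 64 = 384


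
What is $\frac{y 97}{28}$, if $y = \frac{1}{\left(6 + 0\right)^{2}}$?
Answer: $\frac{97}{1008} \approx 0.09623$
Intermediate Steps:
$y = \frac{1}{36}$ ($y = \frac{1}{6^{2}} = \frac{1}{36} \approx 0.027778$)
$\frac{y 97}{28} = \frac{\frac{1}{36} \cdot 97}{28} = \frac{97}{36} \cdot \frac{1}{28} = \frac{97}{1008}$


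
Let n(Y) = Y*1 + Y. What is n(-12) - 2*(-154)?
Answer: 284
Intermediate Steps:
n(Y) = 2*Y (n(Y) = Y + Y = 2*Y)
n(-12) - 2*(-154) = 2*(-12) - 2*(-154) = -24 + 308 = 284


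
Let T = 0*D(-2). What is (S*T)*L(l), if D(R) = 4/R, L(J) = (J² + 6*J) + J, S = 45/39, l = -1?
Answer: 0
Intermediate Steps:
S = 15/13 (S = 45*(1/39) = 15/13 ≈ 1.1538)
L(J) = J² + 7*J
T = 0 (T = 0*(4/(-2)) = 0*(4*(-½)) = 0*(-2) = 0)
(S*T)*L(l) = ((15/13)*0)*(-(7 - 1)) = 0*(-1*6) = 0*(-6) = 0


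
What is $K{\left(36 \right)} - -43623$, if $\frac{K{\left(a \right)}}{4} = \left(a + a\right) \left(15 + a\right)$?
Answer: $58311$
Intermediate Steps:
$K{\left(a \right)} = 8 a \left(15 + a\right)$ ($K{\left(a \right)} = 4 \left(a + a\right) \left(15 + a\right) = 4 \cdot 2 a \left(15 + a\right) = 8 a \left(15 + a\right)$)
$K{\left(36 \right)} - -43623 = 8 \cdot 36 \left(15 + 36\right) - -43623 = 8 \cdot 36 \cdot 51 + 43623 = 14688 + 43623 = 58311$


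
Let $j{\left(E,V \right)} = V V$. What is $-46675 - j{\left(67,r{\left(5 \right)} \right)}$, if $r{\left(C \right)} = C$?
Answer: $-46700$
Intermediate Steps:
$j{\left(E,V \right)} = V^{2}$
$-46675 - j{\left(67,r{\left(5 \right)} \right)} = -46675 - 5^{2} = -46675 - 25 = -46700$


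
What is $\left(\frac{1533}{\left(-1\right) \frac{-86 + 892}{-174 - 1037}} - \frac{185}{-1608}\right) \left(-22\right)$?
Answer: $- \frac{16419378877}{324012} \approx -50675.0$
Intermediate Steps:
$\left(\frac{1533}{\left(-1\right) \frac{-86 + 892}{-174 - 1037}} - \frac{185}{-1608}\right) \left(-22\right) = \left(\frac{1533}{\left(-1\right) \frac{806}{-1211}} - - \frac{185}{1608}\right) \left(-22\right) = \left(\frac{1533}{\left(-1\right) 806 \left(- \frac{1}{1211}\right)} + \frac{185}{1608}\right) \left(-22\right) = \left(\frac{1533}{\left(-1\right) \left(- \frac{806}{1211}\right)} + \frac{185}{1608}\right) \left(-22\right) = \left(\frac{1533}{\frac{806}{1211}} + \frac{185}{1608}\right) \left(-22\right) = \left(1533 \cdot \frac{1211}{806} + \frac{185}{1608}\right) \left(-22\right) = \left(\frac{1856463}{806} + \frac{185}{1608}\right) \left(-22\right) = \frac{1492670807}{648024} \left(-22\right) = - \frac{16419378877}{324012}$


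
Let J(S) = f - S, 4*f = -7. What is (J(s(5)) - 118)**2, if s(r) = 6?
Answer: 253009/16 ≈ 15813.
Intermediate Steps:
f = -7/4 (f = (1/4)*(-7) = -7/4 ≈ -1.7500)
J(S) = -7/4 - S
(J(s(5)) - 118)**2 = ((-7/4 - 1*6) - 118)**2 = ((-7/4 - 6) - 118)**2 = (-31/4 - 118)**2 = (-503/4)**2 = 253009/16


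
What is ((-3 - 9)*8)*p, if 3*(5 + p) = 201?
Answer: -5952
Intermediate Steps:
p = 62 (p = -5 + (1/3)*201 = -5 + 67 = 62)
((-3 - 9)*8)*p = ((-3 - 9)*8)*62 = -12*8*62 = -96*62 = -5952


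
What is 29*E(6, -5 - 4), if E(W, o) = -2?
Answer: -58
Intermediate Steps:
29*E(6, -5 - 4) = 29*(-2) = -58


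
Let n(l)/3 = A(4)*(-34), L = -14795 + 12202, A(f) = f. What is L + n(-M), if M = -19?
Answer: -3001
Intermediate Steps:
L = -2593
n(l) = -408 (n(l) = 3*(4*(-34)) = 3*(-136) = -408)
L + n(-M) = -2593 - 408 = -3001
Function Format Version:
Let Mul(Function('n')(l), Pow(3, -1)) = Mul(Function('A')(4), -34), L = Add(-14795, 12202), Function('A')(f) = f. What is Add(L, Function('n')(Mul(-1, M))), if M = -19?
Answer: -3001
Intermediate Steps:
L = -2593
Function('n')(l) = -408 (Function('n')(l) = Mul(3, Mul(4, -34)) = Mul(3, -136) = -408)
Add(L, Function('n')(Mul(-1, M))) = Add(-2593, -408) = -3001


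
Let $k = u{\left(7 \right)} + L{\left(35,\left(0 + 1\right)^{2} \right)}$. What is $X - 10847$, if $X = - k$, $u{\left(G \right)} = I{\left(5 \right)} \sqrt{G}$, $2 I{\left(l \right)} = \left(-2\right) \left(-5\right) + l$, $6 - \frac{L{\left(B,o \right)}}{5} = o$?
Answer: $-10872 - \frac{15 \sqrt{7}}{2} \approx -10892.0$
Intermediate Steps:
$L{\left(B,o \right)} = 30 - 5 o$
$I{\left(l \right)} = 5 + \frac{l}{2}$ ($I{\left(l \right)} = \frac{\left(-2\right) \left(-5\right) + l}{2} = \frac{10 + l}{2} = 5 + \frac{l}{2}$)
$u{\left(G \right)} = \frac{15 \sqrt{G}}{2}$ ($u{\left(G \right)} = \left(5 + \frac{1}{2} \cdot 5\right) \sqrt{G} = \left(5 + \frac{5}{2}\right) \sqrt{G} = \frac{15 \sqrt{G}}{2}$)
$k = 25 + \frac{15 \sqrt{7}}{2}$ ($k = \frac{15 \sqrt{7}}{2} + \left(30 - 5 \left(0 + 1\right)^{2}\right) = \frac{15 \sqrt{7}}{2} + \left(30 - 5 \cdot 1^{2}\right) = \frac{15 \sqrt{7}}{2} + \left(30 - 5\right) = \frac{15 \sqrt{7}}{2} + 25 = 25 + \frac{15 \sqrt{7}}{2} \approx 44.843$)
$X = -25 - \frac{15 \sqrt{7}}{2}$ ($X = - (25 + \frac{15 \sqrt{7}}{2}) = -25 - \frac{15 \sqrt{7}}{2} \approx -44.843$)
$X - 10847 = \left(-25 - \frac{15 \sqrt{7}}{2}\right) - 10847 = -10872 - \frac{15 \sqrt{7}}{2}$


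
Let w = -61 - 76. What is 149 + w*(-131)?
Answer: 18096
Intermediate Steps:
w = -137
149 + w*(-131) = 149 - 137*(-131) = 149 + 17947 = 18096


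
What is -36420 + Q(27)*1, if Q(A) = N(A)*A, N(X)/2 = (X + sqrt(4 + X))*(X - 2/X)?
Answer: 2838 + 1454*sqrt(31) ≈ 10934.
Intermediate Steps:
N(X) = 2*(X + sqrt(4 + X))*(X - 2/X) (N(X) = 2*((X + sqrt(4 + X))*(X - 2/X)) = 2*(X + sqrt(4 + X))*(X - 2/X))
Q(A) = -4*sqrt(4 + A) + 2*A*(-2 + A**2 + A*sqrt(4 + A)) (Q(A) = (2*(-2*sqrt(4 + A) + A*(-2 + A**2 + A*sqrt(4 + A)))/A)*A = -4*sqrt(4 + A) + 2*A*(-2 + A**2 + A*sqrt(4 + A)))
-36420 + Q(27)*1 = -36420 + (-4*sqrt(4 + 27) + 2*27*(-2 + 27**2 + 27*sqrt(4 + 27)))*1 = -36420 + (-4*sqrt(31) + 2*27*(-2 + 729 + 27*sqrt(31)))*1 = -36420 + (-4*sqrt(31) + 2*27*(727 + 27*sqrt(31)))*1 = -36420 + (-4*sqrt(31) + (39258 + 1458*sqrt(31)))*1 = -36420 + (39258 + 1454*sqrt(31))*1 = -36420 + (39258 + 1454*sqrt(31)) = 2838 + 1454*sqrt(31)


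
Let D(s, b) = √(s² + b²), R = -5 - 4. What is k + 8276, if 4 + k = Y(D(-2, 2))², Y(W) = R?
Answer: 8353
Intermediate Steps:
R = -9
D(s, b) = √(b² + s²)
Y(W) = -9
k = 77 (k = -4 + (-9)² = -4 + 81 = 77)
k + 8276 = 77 + 8276 = 8353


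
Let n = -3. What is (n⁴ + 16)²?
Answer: 9409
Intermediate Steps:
(n⁴ + 16)² = ((-3)⁴ + 16)² = (81 + 16)² = 97² = 9409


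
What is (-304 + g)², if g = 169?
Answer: 18225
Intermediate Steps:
(-304 + g)² = (-304 + 169)² = (-135)² = 18225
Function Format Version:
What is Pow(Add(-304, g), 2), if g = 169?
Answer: 18225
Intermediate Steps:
Pow(Add(-304, g), 2) = Pow(Add(-304, 169), 2) = Pow(-135, 2) = 18225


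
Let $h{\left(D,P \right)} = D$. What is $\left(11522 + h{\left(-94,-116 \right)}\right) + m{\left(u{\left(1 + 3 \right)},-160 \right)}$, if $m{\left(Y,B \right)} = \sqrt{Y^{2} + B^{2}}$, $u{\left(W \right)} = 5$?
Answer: $11428 + 25 \sqrt{41} \approx 11588.0$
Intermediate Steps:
$m{\left(Y,B \right)} = \sqrt{B^{2} + Y^{2}}$
$\left(11522 + h{\left(-94,-116 \right)}\right) + m{\left(u{\left(1 + 3 \right)},-160 \right)} = \left(11522 - 94\right) + \sqrt{\left(-160\right)^{2} + 5^{2}} = 11428 + \sqrt{25600 + 25} = 11428 + \sqrt{25625} = 11428 + 25 \sqrt{41}$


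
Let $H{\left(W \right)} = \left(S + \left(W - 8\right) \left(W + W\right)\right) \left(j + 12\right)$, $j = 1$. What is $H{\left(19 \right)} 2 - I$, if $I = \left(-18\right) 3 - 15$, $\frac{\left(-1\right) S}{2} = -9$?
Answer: $11405$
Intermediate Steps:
$S = 18$ ($S = \left(-2\right) \left(-9\right) = 18$)
$H{\left(W \right)} = 234 + 26 W \left(-8 + W\right)$ ($H{\left(W \right)} = \left(18 + \left(W - 8\right) \left(W + W\right)\right) \left(1 + 12\right) = \left(18 + \left(-8 + W\right) 2 W\right) 13 = \left(18 + 2 W \left(-8 + W\right)\right) 13 = 234 + 26 W \left(-8 + W\right)$)
$I = -69$ ($I = -54 - 15 = -69$)
$H{\left(19 \right)} 2 - I = \left(234 - 3952 + 26 \cdot 19^{2}\right) 2 - -69 = \left(234 - 3952 + 26 \cdot 361\right) 2 + 69 = \left(234 - 3952 + 9386\right) 2 + 69 = 5668 \cdot 2 + 69 = 11336 + 69 = 11405$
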